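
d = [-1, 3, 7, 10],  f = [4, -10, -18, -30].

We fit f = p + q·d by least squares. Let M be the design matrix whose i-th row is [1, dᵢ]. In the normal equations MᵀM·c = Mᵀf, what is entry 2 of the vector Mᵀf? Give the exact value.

-460

Entry 2 ↔ basis d, so (Mᵀf)_{2} = Σᵢ (d)·fᵢ = (-1)·(4) + (3)·(-10) + (7)·(-18) + (10)·(-30) = -460.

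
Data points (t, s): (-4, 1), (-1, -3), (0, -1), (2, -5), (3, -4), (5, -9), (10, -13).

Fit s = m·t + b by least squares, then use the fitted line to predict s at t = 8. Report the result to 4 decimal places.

ŝ = -10.8233

Compute the Gram sums: Σt·t = 155, Σt = 15, Σ1 = 7.
And Σt·s = -198, Σs = -34.
MᵀM·[m, b]ᵀ = Mᵀs becomes [[155, 15]; [15, 7]]·[m, b]ᵀ = [-198, -34]ᵀ.
Eliminating b: 7·(row 1) − 15·(row 2) gives 860·m = 7·(-198) − 15·(-34) = -876, so m = -219/215.
Then b = ((-34) − 15·(-219/215))/7 = -115/43.
At t = 8: ŝ = (-219/215)·(8) + (-115/43)·(1) = -2327/215.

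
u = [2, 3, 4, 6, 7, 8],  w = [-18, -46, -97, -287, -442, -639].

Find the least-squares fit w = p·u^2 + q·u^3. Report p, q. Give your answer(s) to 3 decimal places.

p = -2.116, q = -0.984

Normal-equation sums: Σu^2·u^2 = 8146, Σu^2·u^3 = 58650, Σu^3·u^3 = 431338.
Right-hand side: Σu^2·w = -74924, Σu^3·w = -548360.
So AᵀA·[p, q]ᵀ = Aᵀw: [[8146, 58650]; [58650, 431338]]·[p, q]ᵀ = [-74924, -548360]ᵀ.
Δ = 8146·431338 − 58650² = 73856848.
p = ((-74924)·431338 − 58650·(-548360))/73856848 = -19531789/9232106; q = (8146·(-548360) − 58650·(-74924))/73856848 = -9080995/9232106.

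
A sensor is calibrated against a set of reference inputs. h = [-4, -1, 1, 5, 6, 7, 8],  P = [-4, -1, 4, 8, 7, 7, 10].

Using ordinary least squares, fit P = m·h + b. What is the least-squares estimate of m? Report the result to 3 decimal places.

m = 1.095

Setting ∂/∂m … = 0 gives: 192·m + 22·b = 232;  22·m + 7·b = 31.
(Σh·h = 192, Σh = 22, Σ1 = 7, Σh·P = 232, ΣP = 31.)
Δ = 192·7 − 22² = 860.
m = (232·7 − 22·31)/860 = 471/430; b = (192·31 − 22·232)/860 = 212/215.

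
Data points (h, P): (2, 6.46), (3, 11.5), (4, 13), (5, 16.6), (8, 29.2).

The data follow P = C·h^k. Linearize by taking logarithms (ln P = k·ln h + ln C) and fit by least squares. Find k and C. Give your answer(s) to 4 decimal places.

Linearized form: ln P = k·ln h + ln C. From the 5 transformed points,
Σln h = 6.8669, Σ(ln h)² = 10.5236, Σln P = 13.0565, Σln h·ln P = 19.0701.
Equations: 10.5236·k + 6.8669·ln C = 19.0701;  6.8669·k + 5·ln C = 13.0565.
Slope k = (n·Σln h·ln P − Σln h·Σln P)/(n·Σ(ln h)² − (Σln h)²) = (5·19.0701 − 6.8669·13.0565)/5.4631 = 1.04194; ln C = (Σln P − k·Σln h)/n = 1.18032, so C = exp(1.18032) = 3.25540.

k = 1.0419, C = 3.2554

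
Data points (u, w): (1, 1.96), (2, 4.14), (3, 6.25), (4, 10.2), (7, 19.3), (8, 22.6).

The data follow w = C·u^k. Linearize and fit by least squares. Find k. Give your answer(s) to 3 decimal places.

Taking logs, ln w = k·ln u + ln C, so regress ln w on ln u.
Σln u = 7.2034, Σ(ln u)² = 11.7199, Σln w = 12.3267, Σln u·ln w = 18.4613.
Equations: 11.7199·k + 7.2034·ln C = 18.4613;  7.2034·k + 6·ln C = 12.3267.
Δ = 11.7199·6 − (7.2034)² = 18.4301; k = (18.4613·6 − 7.2034·12.3267)/18.4301 = 1.19227, ln C = (11.7199·12.3267 − 7.2034·18.4613)/18.4301 = 0.62305.

k = 1.192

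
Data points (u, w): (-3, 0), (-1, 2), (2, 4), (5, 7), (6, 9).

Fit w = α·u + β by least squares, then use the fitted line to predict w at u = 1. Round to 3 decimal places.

ŵ = 3.646

The normal equations are: 75·α + 9·β = 95;  9·α + 5·β = 22.
Eliminating β: 5·(row 1) − 9·(row 2) gives 294·α = 5·95 − 9·22 = 277, so α = 277/294.
Then β = (22 − 9·(277/294))/5 = 265/98.
At u = 1: ŵ = (277/294)·(1) + (265/98)·(1) = 536/147.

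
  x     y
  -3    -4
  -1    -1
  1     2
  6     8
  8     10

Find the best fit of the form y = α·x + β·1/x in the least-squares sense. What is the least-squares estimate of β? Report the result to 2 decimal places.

β = 0.25

Sums needed: Σx·x = 111, Σx·1/x = 5, Σ1/x·1/x = 1241/576.
For Mᵀy: Σx·y = 143, Σ1/x·y = 83/12.
Normal equations: [[111, 5]; [5, 1241/576]]·[α, β]ᵀ = [143, 83/12]ᵀ.
Eliminating β: (1241/576)·(row 1) − 5·(row 2) gives (41117/192)·α = (1241/576)·143 − 5·(83/12) = 157543/576, so α = 157543/123351.
Then β = ((83/12) − 5·(157543/123351))/(1241/576) = 10128/41117.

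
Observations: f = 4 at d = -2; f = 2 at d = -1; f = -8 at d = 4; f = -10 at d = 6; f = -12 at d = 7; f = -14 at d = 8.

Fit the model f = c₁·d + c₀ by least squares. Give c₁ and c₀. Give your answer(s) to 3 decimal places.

c₁ = -1.776, c₀ = 0.179

From the data, Σd·d = 170, Σd = 22, Σ1 = 6.
Right-hand side: Σd·f = -298, Σf = -38.
AᵀA·[c₁, c₀]ᵀ = Aᵀf becomes [[170, 22]; [22, 6]]·[c₁, c₀]ᵀ = [-298, -38]ᵀ.
Eliminating c₀: 6·(row 1) − 22·(row 2) gives 536·c₁ = 6·(-298) − 22·(-38) = -952, so c₁ = -119/67.
Then c₀ = ((-38) − 22·(-119/67))/6 = 12/67.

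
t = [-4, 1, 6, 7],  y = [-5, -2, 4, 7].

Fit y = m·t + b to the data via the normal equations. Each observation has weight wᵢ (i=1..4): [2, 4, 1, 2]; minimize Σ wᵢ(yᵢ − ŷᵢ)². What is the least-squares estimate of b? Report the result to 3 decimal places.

b = -1.934

The normal equations are: 170·m + 16·b = 154;  16·m + 9·b = 0.
det = 170·9 − 16² = 1274.
m = (154·9 − 16·0)/1274 = 99/91; b = (170·0 − 16·154)/1274 = -176/91.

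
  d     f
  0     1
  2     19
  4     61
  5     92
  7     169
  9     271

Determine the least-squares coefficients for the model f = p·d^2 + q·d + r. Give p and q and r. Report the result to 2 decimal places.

p = 2.98, q = 3.19, r = 0.89

Forming XᵀX = [[9859, 1269, 175]; [1269, 175, 27]; [175, 27, 6]] and Xᵀf = [33584, 4364, 613]ᵀ gives XᵀX·[p, q, r]ᵀ = Xᵀf.
Row-reducing yields p = 1883/632, q = 216023/67624, r = 30143/33812.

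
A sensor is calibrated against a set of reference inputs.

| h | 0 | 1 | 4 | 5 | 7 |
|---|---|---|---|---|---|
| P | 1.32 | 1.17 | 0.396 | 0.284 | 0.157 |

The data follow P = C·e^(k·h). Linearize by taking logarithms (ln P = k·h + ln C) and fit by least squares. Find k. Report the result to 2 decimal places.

k = -0.32

Linearized form: ln P = k·h + ln C. From the 5 transformed points,
Σh = 17.0000, Σ(h)² = 91.0000, Σln P = -3.6020, Σh·ln P = -22.8028.
Equations: 91.0000·k + 17.0000·ln C = -22.8028;  17.0000·k + 5·ln C = -3.6020.
Δ = 91.0000·5 − (17.0000)² = 166.0000; k = (-22.8028·5 − 17.0000·-3.6020)/166.0000 = -0.31795, ln C = (91.0000·-3.6020 − 17.0000·-22.8028)/166.0000 = 0.36064.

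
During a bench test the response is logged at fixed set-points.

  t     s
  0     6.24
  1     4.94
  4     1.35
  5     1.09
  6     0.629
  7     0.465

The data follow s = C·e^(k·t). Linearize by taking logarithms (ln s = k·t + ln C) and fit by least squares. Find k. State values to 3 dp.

k = -0.382

Let Y = ln s. Fitting Y = k·t + ln C by least squares:
Σt = 23.0000, Σ(t)² = 127.0000, Σln s = 2.5853, Σt·ln s = -4.9131.
Equations: 127.0000·k + 23.0000·ln C = -4.9131;  23.0000·k + 6·ln C = 2.5853.
Slope k = (n·Σt·ln s − Σt·Σln s)/(n·Σ(t)² − (Σt)²) = (6·-4.9131 − 23.0000·2.5853)/233.0000 = -0.38172; ln C = (Σln s − k·Σt)/n = 1.89413.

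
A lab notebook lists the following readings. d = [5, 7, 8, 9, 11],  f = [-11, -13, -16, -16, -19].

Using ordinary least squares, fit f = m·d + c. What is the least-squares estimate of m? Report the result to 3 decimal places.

Setting ∂/∂m … = 0 gives: 340·m + 40·c = -627;  40·m + 5·c = -75.
det = 340·5 − 40² = 100.
m = ((-627)·5 − 40·(-75))/100 = -27/20; c = (340·(-75) − 40·(-627))/100 = -21/5.

m = -1.350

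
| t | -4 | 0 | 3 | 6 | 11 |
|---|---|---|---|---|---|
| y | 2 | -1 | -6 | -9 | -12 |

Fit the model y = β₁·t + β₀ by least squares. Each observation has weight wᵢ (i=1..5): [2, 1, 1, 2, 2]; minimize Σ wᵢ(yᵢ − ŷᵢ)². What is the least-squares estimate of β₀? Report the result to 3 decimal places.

Setting ∂/∂β₁ … = 0 gives: 355·β₁ + 29·β₀ = -406;  29·β₁ + 8·β₀ = -45.
Eliminating β₀: 8·(row 1) − 29·(row 2) gives 1999·β₁ = 8·(-406) − 29·(-45) = -1943, so β₁ = -1943/1999.
Then β₀ = ((-45) − 29·(-1943/1999))/8 = -4201/1999.

β₀ = -2.102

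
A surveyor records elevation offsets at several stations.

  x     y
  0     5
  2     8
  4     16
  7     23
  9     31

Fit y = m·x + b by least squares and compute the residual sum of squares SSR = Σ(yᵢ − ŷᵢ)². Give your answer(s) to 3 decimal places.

Entries of AᵀA: Σx·x = 150, Σx = 22, Σ1 = 5.
For Aᵀy: Σx·y = 520, Σy = 83.
Eliminating b: 5·(row 1) − 22·(row 2) gives 266·m = 5·520 − 22·83 = 774, so m = 387/133.
Then b = (83 − 22·(387/133))/5 = 505/133.
Residuals: 160/133, -215/133, 75/133, -155/133, 135/133; SSR = 900/133.

SSR = 6.767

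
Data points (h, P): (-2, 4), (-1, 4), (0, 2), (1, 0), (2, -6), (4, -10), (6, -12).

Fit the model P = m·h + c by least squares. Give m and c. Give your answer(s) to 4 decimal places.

m = -2.3114, c = 0.7305

Entries of MᵀM: Σh·h = 62, Σh = 10, Σ1 = 7.
Right-hand side: Σh·P = -136, ΣP = -18.
MᵀM·[m, c]ᵀ = MᵀP becomes [[62, 10]; [10, 7]]·[m, c]ᵀ = [-136, -18]ᵀ.
Determinant 62·7 − 10² = 334.
m = ((-136)·7 − 10·(-18))/334 = -386/167; c = (62·(-18) − 10·(-136))/334 = 122/167.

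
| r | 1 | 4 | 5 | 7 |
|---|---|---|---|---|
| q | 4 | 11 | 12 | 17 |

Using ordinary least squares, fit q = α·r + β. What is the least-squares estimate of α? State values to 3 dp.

The normal equations are: 91·α + 17·β = 227;  17·α + 4·β = 44.
Eliminating β: 4·(row 1) − 17·(row 2) gives 75·α = 4·227 − 17·44 = 160, so α = 32/15.
Then β = (44 − 17·(32/15))/4 = 29/15.

α = 2.133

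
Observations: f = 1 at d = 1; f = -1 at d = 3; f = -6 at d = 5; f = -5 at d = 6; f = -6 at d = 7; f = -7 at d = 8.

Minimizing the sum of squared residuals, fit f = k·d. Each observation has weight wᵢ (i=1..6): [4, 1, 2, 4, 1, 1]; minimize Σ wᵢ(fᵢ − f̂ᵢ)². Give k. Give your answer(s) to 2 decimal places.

The normal system MᵀWM·[k]ᵀ = MᵀWf is [[320]]·[k]ᵀ = [-277]ᵀ.
Hence k = -277 / 320 ≈ -0.865625.

k = -0.87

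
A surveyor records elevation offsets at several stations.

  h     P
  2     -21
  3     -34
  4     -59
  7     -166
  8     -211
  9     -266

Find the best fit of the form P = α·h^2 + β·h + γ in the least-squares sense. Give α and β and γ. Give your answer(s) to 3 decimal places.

Compute the Gram sums: Σh^2·h^2 = 13411, Σh^2·h = 1683, Σh^2 = 223, Σh·h = 223, Σh = 33, Σ1 = 6.
Right-hand side: Σh^2·P = -44518, Σh·P = -5624, ΣP = -757.
Inverting the 3×3 Gram matrix, [α, β, γ]ᵀ = [-119/38, -2351/3154, -8952/1577]ᵀ.

α = -3.132, β = -0.745, γ = -5.677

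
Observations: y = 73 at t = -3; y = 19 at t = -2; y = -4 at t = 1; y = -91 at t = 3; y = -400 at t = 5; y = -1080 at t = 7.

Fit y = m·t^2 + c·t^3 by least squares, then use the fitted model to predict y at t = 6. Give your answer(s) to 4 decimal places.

ŷ = -685.0795

The normal equations are: 3205·m + 19901·c = -63010;  19901·m + 134797·c = -425024.
(Σt^2·t^2 = 3205, Σt^2·t^3 = 19901, Σt^3·t^3 = 134797, Σt^2·y = -63010, Σt^3·y = -425024.)
Δ = 3205·134797 − 19901² = 35974584.
m = ((-63010)·134797 − 19901·(-425024))/35974584 = -5859391/5995764; c = (3205·(-425024) − 19901·(-63010))/35974584 = -18039985/5995764.
At t = 6: ŷ = (-5859391/5995764)·(36) + (-18039985/5995764)·(216) = -114099301/166549.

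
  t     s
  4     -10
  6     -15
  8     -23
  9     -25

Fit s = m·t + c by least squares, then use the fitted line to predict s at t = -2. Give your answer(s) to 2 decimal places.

The normal system AᵀA·[m, c]ᵀ = Aᵀs is [[197, 27]; [27, 4]]·[m, c]ᵀ = [-539, -73]ᵀ.
Eliminating c: 4·(row 1) − 27·(row 2) gives 59·m = 4·(-539) − 27·(-73) = -185, so m = -185/59.
Then c = ((-73) − 27·(-185/59))/4 = 172/59.
At t = -2: ŝ = (-185/59)·(-2) + (172/59)·(1) = 542/59.

ŝ = 9.19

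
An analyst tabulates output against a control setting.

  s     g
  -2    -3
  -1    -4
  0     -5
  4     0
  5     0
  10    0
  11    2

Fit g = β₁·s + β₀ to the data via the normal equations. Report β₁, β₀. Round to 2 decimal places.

Normal-equation sums: Σs·s = 267, Σs = 27, Σ1 = 7.
Moment sums: Σs·g = 32, Σg = -10.
XᵀX·[β₁, β₀]ᵀ = Xᵀg becomes [[267, 27]; [27, 7]]·[β₁, β₀]ᵀ = [32, -10]ᵀ.
Determinant 267·7 − 27² = 1140.
β₁ = (32·7 − 27·(-10))/1140 = 13/30; β₀ = (267·(-10) − 27·32)/1140 = -31/10.

β₁ = 0.43, β₀ = -3.10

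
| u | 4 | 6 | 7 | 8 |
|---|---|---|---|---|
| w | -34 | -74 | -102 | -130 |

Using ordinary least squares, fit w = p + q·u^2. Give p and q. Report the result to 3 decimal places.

p = -1.986, q = -2.012

Normal-equation sums: Σ1 = 4, Σu^2 = 165, Σu^2·u^2 = 8049.
Moment sums: Σw = -340, Σu^2·w = -16526.
Normal equations: [[4, 165]; [165, 8049]]·[p, q]ᵀ = [-340, -16526]ᵀ.
Δ = 4·8049 − 165² = 4971.
p = ((-340)·8049 − 165·(-16526))/4971 = -3290/1657; q = (4·(-16526) − 165·(-340))/4971 = -10004/4971.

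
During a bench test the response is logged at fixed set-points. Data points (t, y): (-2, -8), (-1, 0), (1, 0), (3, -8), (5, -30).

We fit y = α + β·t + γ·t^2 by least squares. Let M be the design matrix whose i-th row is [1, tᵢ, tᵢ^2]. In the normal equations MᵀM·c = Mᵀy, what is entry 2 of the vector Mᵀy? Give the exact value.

Entry 2 ↔ basis t, so (Mᵀy)_{2} = Σᵢ (t)·yᵢ = (-2)·(-8) + (-1)·(0) + (1)·(0) + (3)·(-8) + (5)·(-30) = -158.

-158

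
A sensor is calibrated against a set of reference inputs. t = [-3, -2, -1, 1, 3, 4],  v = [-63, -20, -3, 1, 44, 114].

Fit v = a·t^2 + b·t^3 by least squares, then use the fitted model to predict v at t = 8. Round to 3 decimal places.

v̂ = 968.679

XᵀX·[a, b]ᵀ = Xᵀv reads: 436·a + 992·b = 1571;  992·a + 5620·b = 10349.
(Σt^2·t^2 = 436, Σt^2·t^3 = 992, Σt^3·t^3 = 5620, Σt^2·v = 1571, Σt^3·v = 10349.)
Eliminating b: 5620·(row 1) − 992·(row 2) gives 1466256·a = 5620·1571 − 992·10349 = -1437188, so a = -359297/366564.
Then b = (10349 − 992·(-359297/366564))/5620 = 738433/366564.
At t = 8: v̂ = (-359297/366564)·(64) + (738433/366564)·(512) = 29590224/30547.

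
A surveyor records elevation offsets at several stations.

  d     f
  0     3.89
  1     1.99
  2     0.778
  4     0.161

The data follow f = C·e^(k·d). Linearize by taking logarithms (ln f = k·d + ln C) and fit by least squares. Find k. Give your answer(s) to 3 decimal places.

Let Y = ln f. Fitting Y = k·d + ln C by least squares:
AᵀA = [[21.0000, 7.0000]; [7.0000, 4]], rhs = [-7.1193, -0.0308]ᵀ  (here Σd = 7.0000, Σ(d)² = 21.0000, Σln f = -0.0308, Σd·ln f = -7.1193).
Slope k = (n·Σd·ln f − Σd·Σln f)/(n·Σ(d)² − (Σd)²) = (4·-7.1193 − 7.0000·-0.0308)/35.0000 = -0.80747; ln C = (Σln f − k·Σd)/n = 1.40536.

k = -0.807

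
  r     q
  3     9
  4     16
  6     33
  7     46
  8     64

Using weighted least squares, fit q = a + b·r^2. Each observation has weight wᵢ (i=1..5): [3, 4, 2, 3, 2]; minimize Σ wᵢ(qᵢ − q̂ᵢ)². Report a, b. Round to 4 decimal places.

a = -0.0134, b = 0.9662

Entries of AᵀWA: Σwᵢ·1 = 14, Σwᵢ·r^2 = 438, Σwᵢ·r^2·r^2 = 19254.
Moment sums: Σwᵢ·q = 423, Σwᵢ·r^2·q = 18597.
det = 14·19254 − 438² = 77712.
a = (423·19254 − 438·18597)/77712 = -87/6476; b = (14·18597 − 438·423)/77712 = 6257/6476.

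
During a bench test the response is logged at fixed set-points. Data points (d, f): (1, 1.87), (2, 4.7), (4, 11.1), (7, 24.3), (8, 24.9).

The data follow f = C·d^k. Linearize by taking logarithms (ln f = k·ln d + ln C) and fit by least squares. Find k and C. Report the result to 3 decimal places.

k = 1.271, C = 1.905

With ln fᵢ as the transformed response and ln dᵢ as the regressor:
Σln d = 6.1048, Σ(ln d)² = 10.5129, Σln f = 10.9858, Σln d·ln f = 17.3029.
Equations: 10.5129·k + 6.1048·ln C = 17.3029;  6.1048·k + 5·ln C = 10.9858.
Solving (det = 15.2960): k = 1.27148, ln C = 0.64473, so C = exp(0.64473) = 1.90547.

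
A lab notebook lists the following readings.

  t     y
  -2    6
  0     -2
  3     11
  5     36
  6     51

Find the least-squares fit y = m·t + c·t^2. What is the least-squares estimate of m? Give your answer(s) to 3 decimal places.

m = -0.310

From the data, Σt·t = 74, Σt·t^2 = 360, Σt^2·t^2 = 2018.
Right-hand side: Σt·y = 507, Σt^2·y = 2859.
So XᵀX·[m, c]ᵀ = Xᵀy: [[74, 360]; [360, 2018]]·[m, c]ᵀ = [507, 2859]ᵀ.
det = 74·2018 − 360² = 19732.
m = (507·2018 − 360·2859)/19732 = -3057/9866; c = (74·2859 − 360·507)/19732 = 14523/9866.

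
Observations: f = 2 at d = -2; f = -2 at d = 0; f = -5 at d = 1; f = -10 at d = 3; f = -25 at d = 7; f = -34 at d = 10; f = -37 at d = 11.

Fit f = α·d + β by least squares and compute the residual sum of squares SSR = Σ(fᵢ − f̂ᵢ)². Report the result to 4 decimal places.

The normal equations are: 284·α + 30·β = -961;  30·α + 7·β = -111.
(Σd·d = 284, Σd = 30, Σ1 = 7, Σd·f = -961, Σf = -111.)
Eliminating β: 7·(row 1) − 30·(row 2) gives 1088·α = 7·(-961) − 30·(-111) = -3397, so α = -3397/1088.
Then β = ((-111) − 30·(-3397/1088))/7 = -1347/544.
Residuals: -481/272, 259/544, 651/1088, 2005/1088, -727/1088, -41/136, -195/1088; SSR = 8353/1088.

SSR = 7.6774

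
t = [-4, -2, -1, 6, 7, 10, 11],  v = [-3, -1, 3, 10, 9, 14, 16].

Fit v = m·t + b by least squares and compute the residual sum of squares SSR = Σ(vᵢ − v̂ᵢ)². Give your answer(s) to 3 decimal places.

SSR = 8.085

The normal equations are: 327·m + 27·b = 450;  27·m + 7·b = 48.
Determinant 327·7 − 27² = 1560.
m = (450·7 − 27·48)/1560 = 309/260; b = (327·48 − 27·450)/1560 = 591/260.
Residuals: -27/52, -233/260, 249/130, 31/52, -207/130, -41/260, 17/26; SSR = 1051/130.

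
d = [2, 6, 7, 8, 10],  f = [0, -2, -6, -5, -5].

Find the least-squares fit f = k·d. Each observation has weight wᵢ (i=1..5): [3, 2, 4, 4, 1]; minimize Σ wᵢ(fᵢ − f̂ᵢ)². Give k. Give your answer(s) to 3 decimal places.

Setting ∂/∂k … = 0 gives: 636·k = -402.
(Σwᵢ·d·d = 636, Σwᵢ·d·f = -402.)
k = (-402)/636 = -0.632075.

k = -0.632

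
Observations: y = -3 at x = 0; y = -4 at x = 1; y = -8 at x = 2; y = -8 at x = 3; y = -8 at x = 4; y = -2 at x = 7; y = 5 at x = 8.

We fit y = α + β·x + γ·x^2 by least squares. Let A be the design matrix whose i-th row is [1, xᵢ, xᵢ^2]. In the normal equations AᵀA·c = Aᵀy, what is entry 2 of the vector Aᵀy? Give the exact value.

-50

Entry 2 ↔ basis x, so (Aᵀy)_{2} = Σᵢ (x)·yᵢ = (0)·(-3) + (1)·(-4) + (2)·(-8) + (3)·(-8) + (4)·(-8) + (7)·(-2) + (8)·(5) = -50.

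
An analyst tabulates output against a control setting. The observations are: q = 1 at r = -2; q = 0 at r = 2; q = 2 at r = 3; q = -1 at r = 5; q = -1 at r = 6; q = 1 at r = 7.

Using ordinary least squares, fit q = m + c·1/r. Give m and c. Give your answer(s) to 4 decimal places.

Normal-equation sums: Σ1 = 6, Σ1/r = 59/70, Σ1/r·1/r = 30839/44100.
Moment sums: Σq = 2, Σ1/r·q = -2/35.
AᵀA·[m, c]ᵀ = Aᵀq becomes [[6, 59/70]; [59/70, 30839/44100]]·[m, c]ᵀ = [2, -2/35]ᵀ.
Eliminating c: (30839/44100)·(row 1) − (59/70)·(row 2) gives (10247/2940)·m = (30839/44100)·2 − (59/70)·(-2/35) = 31901/22050, so m = 63802/153705.
Then c = ((-2/35) − (59/70)·(63802/153705))/(30839/44100) = -5964/10247.

m = 0.4151, c = -0.5820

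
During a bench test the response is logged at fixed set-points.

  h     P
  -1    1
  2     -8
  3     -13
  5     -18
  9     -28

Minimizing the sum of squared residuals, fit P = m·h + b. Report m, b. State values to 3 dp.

m = -2.906, b = -2.739

Setting ∂/∂m … = 0 gives: 120·m + 18·b = -398;  18·m + 5·b = -66.
det = 120·5 − 18² = 276.
m = ((-398)·5 − 18·(-66))/276 = -401/138; b = (120·(-66) − 18·(-398))/276 = -63/23.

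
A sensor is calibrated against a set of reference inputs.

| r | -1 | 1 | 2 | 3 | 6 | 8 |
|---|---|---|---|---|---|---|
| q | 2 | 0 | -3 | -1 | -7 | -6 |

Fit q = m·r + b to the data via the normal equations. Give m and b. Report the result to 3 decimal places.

m = -0.976, b = 0.590

Sums needed: Σr·r = 115, Σr = 19, Σ1 = 6.
Right-hand side: Σr·q = -101, Σq = -15.
Eliminating b: 6·(row 1) − 19·(row 2) gives 329·m = 6·(-101) − 19·(-15) = -321, so m = -321/329.
Then b = ((-15) − 19·(-321/329))/6 = 194/329.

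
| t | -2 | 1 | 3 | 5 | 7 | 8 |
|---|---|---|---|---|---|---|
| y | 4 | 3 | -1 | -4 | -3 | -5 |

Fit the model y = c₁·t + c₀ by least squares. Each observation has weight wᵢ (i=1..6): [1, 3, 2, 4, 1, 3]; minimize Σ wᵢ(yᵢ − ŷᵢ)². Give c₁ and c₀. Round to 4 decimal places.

Entries of AᵀWA: Σwᵢ·t·t = 366, Σwᵢ·t = 58, Σwᵢ·1 = 14.
Moment sums: Σwᵢ·t·y = -226, Σwᵢ·y = -23.
So AᵀWA·[c₁, c₀]ᵀ = AᵀWy: [[366, 58]; [58, 14]]·[c₁, c₀]ᵀ = [-226, -23]ᵀ.
Eliminating c₀: 14·(row 1) − 58·(row 2) gives 1760·c₁ = 14·(-226) − 58·(-23) = -1830, so c₁ = -183/176.
Then c₀ = ((-23) − 58·(-183/176))/14 = 469/176.

c₁ = -1.0398, c₀ = 2.6648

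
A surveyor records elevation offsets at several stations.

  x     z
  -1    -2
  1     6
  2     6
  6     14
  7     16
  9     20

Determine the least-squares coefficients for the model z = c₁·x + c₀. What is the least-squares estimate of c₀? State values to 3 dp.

Forming MᵀM = [[172, 24]; [24, 6]] and Mᵀz = [396, 60]ᵀ gives MᵀM·[c₁, c₀]ᵀ = Mᵀz.
Determinant 172·6 − 24² = 456.
c₁ = (396·6 − 24·60)/456 = 39/19; c₀ = (172·60 − 24·396)/456 = 34/19.

c₀ = 1.789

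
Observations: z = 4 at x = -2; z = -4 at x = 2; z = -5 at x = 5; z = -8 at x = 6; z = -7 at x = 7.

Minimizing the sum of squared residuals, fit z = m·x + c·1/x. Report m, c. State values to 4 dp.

From the data, Σx·x = 118, Σx·1/x = 5, Σ1/x·1/x = 25939/44100.
And Σx·z = -138, Σ1/x·z = -22/3.
Normal equations: [[118, 5]; [5, 25939/44100]]·[m, c]ᵀ = [-138, -22/3]ᵀ.
Eliminating c: (25939/44100)·(row 1) − 5·(row 2) gives (979151/22050)·m = (25939/44100)·(-138) − 5·(-22/3) = -327097/7350, so m = -981291/979151.
Then c = ((-22/3) − 5·(-981291/979151))/(25939/44100) = -3866100/979151.

m = -1.0022, c = -3.9484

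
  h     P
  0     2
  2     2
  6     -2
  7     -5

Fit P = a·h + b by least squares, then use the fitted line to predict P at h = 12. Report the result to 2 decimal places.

XᵀX·[a, b]ᵀ = XᵀP reads: 89·a + 15·b = -43;  15·a + 4·b = -3.
det = 89·4 − 15² = 131.
a = ((-43)·4 − 15·(-3))/131 = -127/131; b = (89·(-3) − 15·(-43))/131 = 378/131.
At h = 12: P̂ = (-127/131)·(12) + (378/131)·(1) = -1146/131.

P̂ = -8.75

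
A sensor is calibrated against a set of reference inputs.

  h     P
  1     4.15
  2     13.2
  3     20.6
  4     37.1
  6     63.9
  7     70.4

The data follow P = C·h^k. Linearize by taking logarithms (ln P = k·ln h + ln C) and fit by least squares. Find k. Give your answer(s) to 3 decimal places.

k = 1.475

Taking logs, ln P = k·ln h + ln C, so regress ln P on ln h.
Σln h = 6.9157, Σ(ln h)² = 10.6062, Σln P = 19.0537, Σln h·ln P = 25.8488.
Equations: 10.6062·k + 6.9157·ln C = 25.8488;  6.9157·k + 6·ln C = 19.0537.
Slope k = (n·Σln h·ln P − Σln h·Σln P)/(n·Σ(ln h)² − (Σln h)²) = (6·25.8488 − 6.9157·19.0537)/15.8099 = 1.47519; ln C = (Σln P − k·Σln h)/n = 1.47529.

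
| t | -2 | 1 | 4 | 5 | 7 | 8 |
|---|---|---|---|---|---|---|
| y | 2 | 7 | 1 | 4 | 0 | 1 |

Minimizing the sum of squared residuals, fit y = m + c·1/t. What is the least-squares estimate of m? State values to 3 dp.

With design matrix M, MᵀM = [[6, 341/280]; [341/280, 108861/78400]] and Mᵀy = [15, 287/40]ᵀ.
det = 6·(108861/78400) − (341/280)² = 107377/15680.
m = (15·(108861/78400) − (341/280)·(287/40))/(107377/15680) = 947846/536885; c = (6·(287/40) − (341/280)·15)/(107377/15680) = 388584/107377.

m = 1.765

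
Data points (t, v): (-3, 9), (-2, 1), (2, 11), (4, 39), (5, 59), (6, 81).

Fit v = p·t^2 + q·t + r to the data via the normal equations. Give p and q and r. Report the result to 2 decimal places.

From the data, Σt^2·t^2 = 2290, Σt^2·t = 378, Σt^2 = 94, Σt·t = 94, Σt = 12, Σ1 = 6.
For Aᵀv: Σt^2·v = 5144, Σt·v = 930, Σv = 200.
Inverting the 3×3 Gram matrix, [p, q, r]ᵀ = [6007/3167, 7674/3167, -3891/3167]ᵀ.

p = 1.90, q = 2.42, r = -1.23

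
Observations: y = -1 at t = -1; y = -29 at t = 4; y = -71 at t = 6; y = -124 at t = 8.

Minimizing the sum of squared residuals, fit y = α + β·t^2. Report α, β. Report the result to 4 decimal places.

Sums needed: Σ1 = 4, Σt^2 = 117, Σt^2·t^2 = 5649.
Right-hand side: Σy = -225, Σt^2·y = -10957.
So MᵀM·[α, β]ᵀ = Mᵀy: [[4, 117]; [117, 5649]]·[α, β]ᵀ = [-225, -10957]ᵀ.
Δ = 4·5649 − 117² = 8907.
α = ((-225)·5649 − 117·(-10957))/8907 = 3648/2969; β = (4·(-10957) − 117·(-225))/8907 = -17503/8907.

α = 1.2287, β = -1.9651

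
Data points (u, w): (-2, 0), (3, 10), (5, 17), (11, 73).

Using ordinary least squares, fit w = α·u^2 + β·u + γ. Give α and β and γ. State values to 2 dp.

Normal-equation sums: Σu^2·u^2 = 15363, Σu^2·u = 1475, Σu^2 = 159, Σu·u = 159, Σu = 17, Σ1 = 4.
And Σu^2·w = 9348, Σu·w = 918, Σw = 100.
So MᵀM·[α, β, γ]ᵀ = Mᵀw: [[15363, 1475, 159]; [1475, 159, 17]; [159, 17, 4]]·[α, β, γ]ᵀ = [9348, 918, 100]ᵀ.
Row-reducing yields α = 144155/291316, β = 327411/291316, γ = 80621/145658.

α = 0.49, β = 1.12, γ = 0.55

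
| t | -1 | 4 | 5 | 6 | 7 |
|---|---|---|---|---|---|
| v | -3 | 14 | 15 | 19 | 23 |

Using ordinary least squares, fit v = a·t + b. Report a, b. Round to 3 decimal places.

a = 3.180, b = 0.242

Compute the Gram sums: Σt·t = 127, Σt = 21, Σ1 = 5.
For Mᵀv: Σt·v = 409, Σv = 68.
Determinant 127·5 − 21² = 194.
a = (409·5 − 21·68)/194 = 617/194; b = (127·68 − 21·409)/194 = 47/194.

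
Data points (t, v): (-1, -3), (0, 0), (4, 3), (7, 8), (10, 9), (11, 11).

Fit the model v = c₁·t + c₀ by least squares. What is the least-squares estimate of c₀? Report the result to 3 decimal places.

c₀ = -0.928

With design matrix A, AᵀA = [[287, 31]; [31, 6]] and Aᵀv = [282, 28]ᵀ.
Δ = 287·6 − 31² = 761.
c₁ = (282·6 − 31·28)/761 = 824/761; c₀ = (287·28 − 31·282)/761 = -706/761.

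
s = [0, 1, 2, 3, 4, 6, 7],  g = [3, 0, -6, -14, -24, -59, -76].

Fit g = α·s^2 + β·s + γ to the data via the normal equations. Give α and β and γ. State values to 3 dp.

α = -1.445, β = -1.308, γ = 2.888

With design matrix M, MᵀM = [[4051, 659, 115]; [659, 115, 23]; [115, 23, 7]] and Mᵀg = [-6382, -1036, -176]ᵀ.
Inverting the 3×3 Gram matrix, [α, β, γ]ᵀ = [-2609/1806, -1181/903, 745/258]ᵀ.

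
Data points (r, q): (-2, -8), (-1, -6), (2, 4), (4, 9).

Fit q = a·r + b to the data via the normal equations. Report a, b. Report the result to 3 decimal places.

a = 2.934, b = -2.451

XᵀX·[a, b]ᵀ = Xᵀq reads: 25·a + 3·b = 66;  3·a + 4·b = -1.
Δ = 25·4 − 3² = 91.
a = (66·4 − 3·(-1))/91 = 267/91; b = (25·(-1) − 3·66)/91 = -223/91.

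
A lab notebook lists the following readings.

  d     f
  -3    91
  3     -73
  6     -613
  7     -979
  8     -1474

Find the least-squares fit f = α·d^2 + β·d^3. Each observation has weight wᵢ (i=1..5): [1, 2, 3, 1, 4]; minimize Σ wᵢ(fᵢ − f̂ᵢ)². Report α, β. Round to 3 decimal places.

MᵀWM·[α, β]ᵀ = MᵀWf reads: 22916·α + 171450·β = -492014;  171450·α + 1308380·β = -3758172.
Eliminating β: 1308380·(row 1) − 171450·(row 2) gives 587733580·α = 1308380·(-492014) − 171450·(-3758172) = 597312080, so α = 29865604/29386679.
Then β = ((-3758172) − 171450·(29865604/29386679))/1308380 = -441617313/146933395.

α = 1.016, β = -3.006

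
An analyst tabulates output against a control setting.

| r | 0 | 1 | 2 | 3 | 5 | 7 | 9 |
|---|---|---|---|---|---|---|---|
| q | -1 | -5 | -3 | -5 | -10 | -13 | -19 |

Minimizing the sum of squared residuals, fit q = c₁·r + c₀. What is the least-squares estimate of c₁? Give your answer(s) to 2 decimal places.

c₁ = -1.88

Forming AᵀA = [[169, 27]; [27, 7]] and Aᵀq = [-338, -56]ᵀ gives AᵀA·[c₁, c₀]ᵀ = Aᵀq.
Determinant 169·7 − 27² = 454.
c₁ = ((-338)·7 − 27·(-56))/454 = -427/227; c₀ = (169·(-56) − 27·(-338))/454 = -169/227.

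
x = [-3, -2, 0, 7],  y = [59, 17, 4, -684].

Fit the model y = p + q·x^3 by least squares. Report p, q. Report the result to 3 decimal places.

Compute the Gram sums: Σ1 = 4, Σx^3 = 308, Σx^3·x^3 = 118442.
And Σy = -604, Σx^3·y = -236341.
Eliminating q: 118442·(row 1) − 308·(row 2) gives 378904·p = 118442·(-604) − 308·(-236341) = 1254060, so p = 313515/94726.
Then q = ((-236341) − 308·(313515/94726))/118442 = -189833/94726.

p = 3.310, q = -2.004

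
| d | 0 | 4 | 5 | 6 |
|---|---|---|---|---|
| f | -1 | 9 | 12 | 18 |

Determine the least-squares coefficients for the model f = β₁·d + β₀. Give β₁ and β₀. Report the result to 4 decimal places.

The normal equations are: 77·β₁ + 15·β₀ = 204;  15·β₁ + 4·β₀ = 38.
(Σd·d = 77, Σd = 15, Σ1 = 4, Σd·f = 204, Σf = 38.)
Δ = 77·4 − 15² = 83.
β₁ = (204·4 − 15·38)/83 = 246/83; β₀ = (77·38 − 15·204)/83 = -134/83.

β₁ = 2.9639, β₀ = -1.6145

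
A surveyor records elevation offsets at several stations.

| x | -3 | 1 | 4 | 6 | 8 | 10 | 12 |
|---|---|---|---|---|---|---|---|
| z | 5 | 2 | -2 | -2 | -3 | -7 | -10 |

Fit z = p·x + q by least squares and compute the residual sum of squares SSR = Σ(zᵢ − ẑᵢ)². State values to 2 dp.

Entries of MᵀM: Σx·x = 370, Σx = 38, Σ1 = 7.
For Mᵀz: Σx·z = -247, Σz = -17.
So MᵀM·[p, q]ᵀ = Mᵀz: [[370, 38]; [38, 7]]·[p, q]ᵀ = [-247, -17]ᵀ.
Determinant 370·7 − 38² = 1146.
p = ((-247)·7 − 38·(-17))/1146 = -361/382; q = (370·(-17) − 38·(-247))/1146 = 516/191.
Residuals: -205/382, 93/382, -176/191, 185/191, 355/191, -48/191, -260/191; SSR = 2867/382.

SSR = 7.51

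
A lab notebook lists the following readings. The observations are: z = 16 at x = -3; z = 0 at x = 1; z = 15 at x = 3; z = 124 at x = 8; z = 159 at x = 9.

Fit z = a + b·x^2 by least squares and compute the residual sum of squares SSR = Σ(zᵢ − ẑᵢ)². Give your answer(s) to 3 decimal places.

With design matrix M, MᵀM = [[5, 164]; [164, 10820]] and Mᵀz = [314, 21094]ᵀ.
Determinant 5·10820 − 164² = 27204.
a = (314·10820 − 164·21094)/27204 = -15484/6801; b = (5·21094 − 164·314)/27204 = 26987/13602.
Residuals: 5717/13602, 1327/4534, -7885/13602, -1592/2267, 7739/13602; SSR = 9625/6801.

SSR = 1.415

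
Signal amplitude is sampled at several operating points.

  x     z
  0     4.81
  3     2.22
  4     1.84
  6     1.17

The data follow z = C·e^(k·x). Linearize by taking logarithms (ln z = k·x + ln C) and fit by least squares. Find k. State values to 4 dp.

With ln zᵢ as the transformed response and xᵢ as the regressor:
XᵀX = [[61.0000, 13.0000]; [13.0000, 4]], rhs = [5.7736, 3.1350]ᵀ  (here Σx = 13.0000, Σ(x)² = 61.0000, Σln z = 3.1350, Σx·ln z = 5.7736).
Slope k = (n·Σx·ln z − Σx·Σln z)/(n·Σ(x)² − (Σx)²) = (4·5.7736 − 13.0000·3.1350)/75.0000 = -0.23547; ln C = (Σln z − k·Σx)/n = 1.54902.

k = -0.2355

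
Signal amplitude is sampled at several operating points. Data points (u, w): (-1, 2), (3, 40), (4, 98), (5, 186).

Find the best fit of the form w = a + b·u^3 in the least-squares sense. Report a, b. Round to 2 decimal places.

Compute the Gram sums: Σ1 = 4, Σu^3 = 215, Σu^3·u^3 = 20451.
And Σw = 326, Σu^3·w = 30600.
Δ = 4·20451 − 215² = 35579.
a = (326·20451 − 215·30600)/35579 = 88026/35579; b = (4·30600 − 215·326)/35579 = 52310/35579.

a = 2.47, b = 1.47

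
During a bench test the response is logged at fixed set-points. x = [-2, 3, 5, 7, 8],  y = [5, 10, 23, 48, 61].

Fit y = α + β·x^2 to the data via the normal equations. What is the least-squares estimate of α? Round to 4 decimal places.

Entries of MᵀM: Σ1 = 5, Σx^2 = 151, Σx^2·x^2 = 7219.
For Mᵀy: Σy = 147, Σx^2·y = 6941.
Normal equations: [[5, 151]; [151, 7219]]·[α, β]ᵀ = [147, 6941]ᵀ.
Eliminating β: 7219·(row 1) − 151·(row 2) gives 13294·α = 7219·147 − 151·6941 = 13102, so α = 6551/6647.
Then β = (6941 − 151·(6551/6647))/7219 = 6254/6647.

α = 0.9856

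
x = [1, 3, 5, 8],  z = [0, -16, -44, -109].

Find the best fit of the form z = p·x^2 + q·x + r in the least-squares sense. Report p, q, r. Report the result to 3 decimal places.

p = -1.520, q = -1.883, r = 3.386

AᵀA·[p, q, r]ᵀ = Aᵀz reads: 4803·p + 665·q + 99·r = -8220;  665·p + 99·q + 17·r = -1140;  99·p + 17·q + 4·r = -169.
(Σx^2·x^2 = 4803, Σx^2·x = 665, Σx^2 = 99, Σx·x = 99, Σx = 17, Σ1 = 4, Σx^2·z = -8220, Σx·z = -1140, Σz = -169.)
Solving the 3×3 system (Gaussian elimination) gives p = -2492/1639, q = -3087/1639, r = 5549/1639.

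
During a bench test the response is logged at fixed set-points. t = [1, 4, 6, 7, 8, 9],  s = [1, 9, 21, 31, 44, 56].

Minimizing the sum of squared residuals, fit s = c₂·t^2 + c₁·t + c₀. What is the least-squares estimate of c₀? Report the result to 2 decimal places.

c₀ = 2.52

Normal-equation sums: Σt^2·t^2 = 14611, Σt^2·t = 1865, Σt^2 = 247, Σt·t = 247, Σt = 35, Σ1 = 6.
For Mᵀs: Σt^2·s = 9772, Σt·s = 1236, Σs = 162.
Normal equations: [[14611, 1865, 247]; [1865, 247, 35]; [247, 35, 6]]·[c₂, c₁, c₀]ᵀ = [9772, 1236, 162]ᵀ.
Row-reducing yields c₂ = 241/264, c₁ = -593/264, c₀ = 111/44.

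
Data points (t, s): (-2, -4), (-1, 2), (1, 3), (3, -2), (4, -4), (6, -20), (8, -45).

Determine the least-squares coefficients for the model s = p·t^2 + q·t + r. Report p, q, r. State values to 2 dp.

From the data, Σt^2·t^2 = 5747, Σt^2·t = 811, Σt^2 = 131, Σt·t = 131, Σt = 19, Σ1 = 7.
For Xᵀs: Σt^2·s = -3693, Σt·s = -493, Σs = -70.
XᵀX·[p, q, r]ᵀ = Xᵀs becomes [[5747, 811, 131]; [811, 131, 19]; [131, 19, 7]]·[p, q, r]ᵀ = [-3693, -493, -70]ᵀ.
Row-reducing yields p = -44873/47544, q = 75925/47544, r = 13187/3962.

p = -0.94, q = 1.60, r = 3.33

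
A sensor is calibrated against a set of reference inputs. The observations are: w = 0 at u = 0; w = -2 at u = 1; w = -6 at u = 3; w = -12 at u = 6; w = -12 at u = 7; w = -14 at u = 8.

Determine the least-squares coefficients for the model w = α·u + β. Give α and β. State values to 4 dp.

α = -1.7568, β = -0.3465

Forming XᵀX = [[159, 25]; [25, 6]] and Xᵀw = [-288, -46]ᵀ gives XᵀX·[α, β]ᵀ = Xᵀw.
Δ = 159·6 − 25² = 329.
α = ((-288)·6 − 25·(-46))/329 = -578/329; β = (159·(-46) − 25·(-288))/329 = -114/329.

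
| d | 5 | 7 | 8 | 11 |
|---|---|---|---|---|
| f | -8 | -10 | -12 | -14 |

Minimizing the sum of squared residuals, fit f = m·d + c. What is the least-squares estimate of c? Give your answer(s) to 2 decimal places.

c = -3.15

Compute the Gram sums: Σd·d = 259, Σd = 31, Σ1 = 4.
And Σd·f = -360, Σf = -44.
Normal equations: [[259, 31]; [31, 4]]·[m, c]ᵀ = [-360, -44]ᵀ.
Δ = 259·4 − 31² = 75.
m = ((-360)·4 − 31·(-44))/75 = -76/75; c = (259·(-44) − 31·(-360))/75 = -236/75.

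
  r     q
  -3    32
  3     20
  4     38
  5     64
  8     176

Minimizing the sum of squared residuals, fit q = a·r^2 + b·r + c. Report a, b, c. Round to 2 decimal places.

a = 3.03, b = -2.09, c = -1.55

Entries of AᵀA: Σr^2·r^2 = 5139, Σr^2·r = 701, Σr^2 = 123, Σr·r = 123, Σr = 17, Σ1 = 5.
Right-hand side: Σr^2·q = 13940, Σr·q = 1844, Σq = 330.
Normal equations: [[5139, 701, 123]; [701, 123, 17]; [123, 17, 5]]·[a, b, c]ᵀ = [13940, 1844, 330]ᵀ.
Inverting the 3×3 Gram matrix, [a, b, c]ᵀ = [109633/36128, -75457/36128, -27985/18064]ᵀ.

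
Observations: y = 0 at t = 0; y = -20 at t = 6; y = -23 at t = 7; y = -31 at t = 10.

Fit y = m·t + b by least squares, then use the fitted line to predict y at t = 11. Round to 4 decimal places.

ŷ = -34.9716

The normal equations are: 185·m + 23·b = -591;  23·m + 4·b = -74.
(Σt·t = 185, Σt = 23, Σ1 = 4, Σt·y = -591, Σy = -74.)
Determinant 185·4 − 23² = 211.
m = ((-591)·4 − 23·(-74))/211 = -662/211; b = (185·(-74) − 23·(-591))/211 = -97/211.
At t = 11: ŷ = (-662/211)·(11) + (-97/211)·(1) = -7379/211.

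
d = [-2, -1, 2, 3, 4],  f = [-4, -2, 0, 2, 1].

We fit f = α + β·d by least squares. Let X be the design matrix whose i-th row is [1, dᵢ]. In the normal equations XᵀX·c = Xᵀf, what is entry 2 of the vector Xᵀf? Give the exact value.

20

Entry 2 ↔ basis d, so (Xᵀf)_{2} = Σᵢ (d)·fᵢ = (-2)·(-4) + (-1)·(-2) + (2)·(0) + (3)·(2) + (4)·(1) = 20.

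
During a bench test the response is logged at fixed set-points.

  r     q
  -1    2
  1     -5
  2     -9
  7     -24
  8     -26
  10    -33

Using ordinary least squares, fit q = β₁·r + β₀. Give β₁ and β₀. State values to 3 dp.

β₁ = -3.113, β₀ = -1.826

With design matrix X, XᵀX = [[219, 27]; [27, 6]] and Xᵀq = [-731, -95]ᵀ.
Eliminating β₀: 6·(row 1) − 27·(row 2) gives 585·β₁ = 6·(-731) − 27·(-95) = -1821, so β₁ = -607/195.
Then β₀ = ((-95) − 27·(-607/195))/6 = -356/195.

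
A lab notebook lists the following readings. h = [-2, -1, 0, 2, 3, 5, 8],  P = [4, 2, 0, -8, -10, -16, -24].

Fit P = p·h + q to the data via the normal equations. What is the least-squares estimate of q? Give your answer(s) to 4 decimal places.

XᵀX·[p, q]ᵀ = XᵀP reads: 107·p + 15·q = -328;  15·p + 7·q = -52.
Δ = 107·7 − 15² = 524.
p = ((-328)·7 − 15·(-52))/524 = -379/131; q = (107·(-52) − 15·(-328))/524 = -161/131.

q = -1.2290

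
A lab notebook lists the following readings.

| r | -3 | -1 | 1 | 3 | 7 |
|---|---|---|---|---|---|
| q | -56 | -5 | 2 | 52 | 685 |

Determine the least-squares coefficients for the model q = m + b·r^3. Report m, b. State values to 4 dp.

m = -1.7499, b = 2.0022

Normal-equation sums: Σ1 = 5, Σr^3 = 343, Σr^3·r^3 = 119109.
For Aᵀq: Σq = 678, Σr^3·q = 237878.
Δ = 5·119109 − 343² = 477896.
m = (678·119109 − 343·237878)/477896 = -209063/119474; b = (5·237878 − 343·678)/477896 = 239209/119474.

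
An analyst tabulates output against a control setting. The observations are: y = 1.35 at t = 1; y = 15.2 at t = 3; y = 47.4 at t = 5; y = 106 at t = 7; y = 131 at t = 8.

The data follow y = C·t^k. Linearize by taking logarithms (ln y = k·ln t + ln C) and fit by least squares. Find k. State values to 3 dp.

Linearized form: ln y = k·ln t + ln C. From the 5 transformed points,
Σln t = 6.7334, Σ(ln t)² = 11.9079, Σln y = 16.4187, Σln t·ln y = 28.4122.
Equations: 11.9079·k + 6.7334·ln C = 28.4122;  6.7334·k + 5·ln C = 16.4187.
Δ = 11.9079·5 − (6.7334)² = 14.2007; k = (28.4122·5 − 6.7334·16.4187)/14.2007 = 2.21873, ln C = (11.9079·16.4187 − 6.7334·28.4122)/14.2007 = 0.29582.

k = 2.219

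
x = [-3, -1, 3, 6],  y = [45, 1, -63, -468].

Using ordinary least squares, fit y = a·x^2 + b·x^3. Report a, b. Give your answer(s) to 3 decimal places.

With design matrix A, AᵀA = [[1459, 7775]; [7775, 48115]] and Aᵀy = [-17009, -104005]ᵀ.
Eliminating b: 48115·(row 1) − 7775·(row 2) gives 9749160·a = 48115·(-17009) − 7775·(-104005) = -9749160, so a = -1.
Then b = ((-104005) − 7775·(-1))/48115 = -2.

a = -1.000, b = -2.000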